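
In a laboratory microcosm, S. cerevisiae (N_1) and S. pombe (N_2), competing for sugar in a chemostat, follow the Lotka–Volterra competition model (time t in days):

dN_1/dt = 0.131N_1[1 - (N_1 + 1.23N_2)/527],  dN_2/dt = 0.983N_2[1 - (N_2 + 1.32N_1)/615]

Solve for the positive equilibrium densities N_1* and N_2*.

Setting both brackets to zero gives the nullclines N_1 + 1.23N_2 = 527 and 1.32N_1 + N_2 = 615.
Substituting N_2 = 615 - 1.32N_1 into the first: N_1(1 - 1.23·1.32) = 527 - 1.23·615.
So N_1* = -229/-0.624 = 368, and then N_2* = 615 - 1.32·368 = 129.

N_1* ≈ 368, N_2* ≈ 129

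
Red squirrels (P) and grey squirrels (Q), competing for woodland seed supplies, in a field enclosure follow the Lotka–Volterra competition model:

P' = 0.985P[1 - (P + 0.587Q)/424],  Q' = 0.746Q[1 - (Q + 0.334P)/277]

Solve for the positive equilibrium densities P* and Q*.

Setting both brackets to zero gives the nullclines P + 0.587Q = 424 and 0.334P + Q = 277.
Substituting Q = 277 - 0.334P into the first: P(1 - 0.587·0.334) = 424 - 0.587·277.
So P* = 261/0.804 = 325, and then Q* = 277 - 0.334·325 = 168.

P* ≈ 325, Q* ≈ 168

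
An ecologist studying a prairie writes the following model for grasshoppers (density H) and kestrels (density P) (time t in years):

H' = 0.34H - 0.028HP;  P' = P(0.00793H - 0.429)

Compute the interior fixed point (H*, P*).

Set dP/dt = 0 with P > 0: 0.00793H - 0.429 = 0, so H* = 0.429/0.00793 = 54.1.
Set dH/dt = 0 with H > 0: 0.34 - 0.028P = 0, so P* = 0.34/0.028 = 12.1.

H* ≈ 54.1, P* ≈ 12.1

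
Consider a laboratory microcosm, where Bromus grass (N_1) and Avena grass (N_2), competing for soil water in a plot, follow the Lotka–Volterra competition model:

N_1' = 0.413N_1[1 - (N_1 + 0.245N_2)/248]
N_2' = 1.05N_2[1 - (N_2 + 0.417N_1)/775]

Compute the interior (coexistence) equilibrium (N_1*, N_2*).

N_1* ≈ 64.7, N_2* ≈ 748

Setting both brackets to zero gives the nullclines N_1 + 0.245N_2 = 248 and 0.417N_1 + N_2 = 775.
Substituting N_2 = 775 - 0.417N_1 into the first: N_1(1 - 0.245·0.417) = 248 - 0.245·775.
So N_1* = 58.1/0.898 = 64.7, and then N_2* = 775 - 0.417·64.7 = 748.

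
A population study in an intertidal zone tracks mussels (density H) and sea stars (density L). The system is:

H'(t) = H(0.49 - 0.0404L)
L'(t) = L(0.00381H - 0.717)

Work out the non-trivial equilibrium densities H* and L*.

Set dL/dt = 0 with L > 0: 0.00381H - 0.717 = 0, so H* = 0.717/0.00381 = 188.
Set dH/dt = 0 with H > 0: 0.49 - 0.0404L = 0, so L* = 0.49/0.0404 = 12.1.

H* ≈ 188, L* ≈ 12.1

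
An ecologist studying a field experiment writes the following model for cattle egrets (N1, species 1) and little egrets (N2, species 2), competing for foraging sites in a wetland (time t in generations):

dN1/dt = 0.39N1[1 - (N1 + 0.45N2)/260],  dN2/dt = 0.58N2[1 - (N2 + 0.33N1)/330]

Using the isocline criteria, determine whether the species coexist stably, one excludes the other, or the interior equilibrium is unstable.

Compare the nullcline intercepts: K1/α12 = 260/0.45 = 578 > K2 = 330; K2/α21 = 330/0.33 = 1000 > K1 = 260.
Since both inequalities hold, each species can invade when rare, so the interior equilibrium is stable.

stable coexistence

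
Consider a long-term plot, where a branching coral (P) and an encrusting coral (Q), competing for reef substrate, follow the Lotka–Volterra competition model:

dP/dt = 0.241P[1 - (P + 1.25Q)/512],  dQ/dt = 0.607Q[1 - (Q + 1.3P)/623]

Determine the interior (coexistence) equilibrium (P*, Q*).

P* ≈ 427, Q* ≈ 68.2

Setting both brackets to zero gives the nullclines P + 1.25Q = 512 and 1.3P + Q = 623.
Substituting Q = 623 - 1.3P into the first: P(1 - 1.25·1.3) = 512 - 1.25·623.
So P* = -267/-0.625 = 427, and then Q* = 623 - 1.3·427 = 68.2.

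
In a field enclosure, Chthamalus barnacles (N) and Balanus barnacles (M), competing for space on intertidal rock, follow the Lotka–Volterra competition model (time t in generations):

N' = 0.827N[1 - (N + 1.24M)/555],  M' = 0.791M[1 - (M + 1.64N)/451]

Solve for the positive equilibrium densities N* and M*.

N* ≈ 4.1, M* ≈ 444

Setting both brackets to zero gives the nullclines N + 1.24M = 555 and 1.64N + M = 451.
Substituting M = 451 - 1.64N into the first: N(1 - 1.24·1.64) = 555 - 1.24·451.
So N* = -4.24/-1.03 = 4.1, and then M* = 451 - 1.64·4.1 = 444.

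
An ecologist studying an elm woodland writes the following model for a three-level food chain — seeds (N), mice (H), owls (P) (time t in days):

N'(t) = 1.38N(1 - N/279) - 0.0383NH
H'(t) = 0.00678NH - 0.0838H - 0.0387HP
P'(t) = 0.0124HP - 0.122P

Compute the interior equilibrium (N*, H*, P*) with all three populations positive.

From dP/dt = 0: 0.0124H* = 0.122, so H* = 9.84.
From dN/dt = 0: 1.38(1 - N*/279) = 0.0383·9.84, giving N* = 279·(1 - 0.273) = 203.
From dH/dt = 0: 0.00678·203 - 0.0838 = 0.0387P*, so P* = 1.29/0.0387 = 33.4.

N* ≈ 203, H* ≈ 9.84, P* ≈ 33.4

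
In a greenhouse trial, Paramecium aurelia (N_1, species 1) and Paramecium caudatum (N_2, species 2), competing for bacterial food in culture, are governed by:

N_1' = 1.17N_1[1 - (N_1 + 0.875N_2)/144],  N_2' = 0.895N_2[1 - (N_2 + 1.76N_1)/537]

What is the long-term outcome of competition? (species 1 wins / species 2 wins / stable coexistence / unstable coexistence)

Compare the nullcline intercepts: K1/α12 = 144/0.875 = 165 < K2 = 537; K2/α21 = 537/1.76 = 305 > K1 = 144.
Since the inequalities point opposite ways, species 2 can invade but species 1 cannot.

species 2 excludes species 1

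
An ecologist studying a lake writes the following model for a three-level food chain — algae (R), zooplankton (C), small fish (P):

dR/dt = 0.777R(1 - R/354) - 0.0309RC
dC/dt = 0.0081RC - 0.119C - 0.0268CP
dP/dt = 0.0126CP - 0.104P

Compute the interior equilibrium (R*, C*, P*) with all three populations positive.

From dP/dt = 0: 0.0126C* = 0.104, so C* = 8.25.
From dR/dt = 0: 0.777(1 - R*/354) = 0.0309·8.25, giving R* = 354·(1 - 0.328) = 238.
From dC/dt = 0: 0.0081·238 - 0.119 = 0.0268P*, so P* = 1.81/0.0268 = 67.4.

R* ≈ 238, C* ≈ 8.25, P* ≈ 67.4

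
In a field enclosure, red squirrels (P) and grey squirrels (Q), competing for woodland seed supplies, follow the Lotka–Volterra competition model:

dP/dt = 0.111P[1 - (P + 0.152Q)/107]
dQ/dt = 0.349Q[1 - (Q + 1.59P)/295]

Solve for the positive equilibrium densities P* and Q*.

P* ≈ 82, Q* ≈ 165

Setting both brackets to zero gives the nullclines P + 0.152Q = 107 and 1.59P + Q = 295.
Substituting Q = 295 - 1.59P into the first: P(1 - 0.152·1.59) = 107 - 0.152·295.
So P* = 62.2/0.758 = 82, and then Q* = 295 - 1.59·82 = 165.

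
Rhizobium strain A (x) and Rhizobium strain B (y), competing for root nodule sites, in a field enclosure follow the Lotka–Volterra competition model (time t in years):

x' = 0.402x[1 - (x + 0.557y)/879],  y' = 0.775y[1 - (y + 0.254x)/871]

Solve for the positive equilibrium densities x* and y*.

x* ≈ 459, y* ≈ 754

Setting both brackets to zero gives the nullclines x + 0.557y = 879 and 0.254x + y = 871.
Substituting y = 871 - 0.254x into the first: x(1 - 0.557·0.254) = 879 - 0.557·871.
So x* = 394/0.859 = 459, and then y* = 871 - 0.254·459 = 754.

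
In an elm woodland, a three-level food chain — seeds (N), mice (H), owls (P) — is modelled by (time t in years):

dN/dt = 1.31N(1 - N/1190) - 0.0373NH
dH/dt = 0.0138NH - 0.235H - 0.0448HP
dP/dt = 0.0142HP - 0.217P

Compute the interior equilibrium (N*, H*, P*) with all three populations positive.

From dP/dt = 0: 0.0142H* = 0.217, so H* = 15.3.
From dN/dt = 0: 1.31(1 - N*/1190) = 0.0373·15.3, giving N* = 1190·(1 - 0.435) = 672.
From dH/dt = 0: 0.0138·672 - 0.235 = 0.0448P*, so P* = 9.04/0.0448 = 202.

N* ≈ 672, H* ≈ 15.3, P* ≈ 202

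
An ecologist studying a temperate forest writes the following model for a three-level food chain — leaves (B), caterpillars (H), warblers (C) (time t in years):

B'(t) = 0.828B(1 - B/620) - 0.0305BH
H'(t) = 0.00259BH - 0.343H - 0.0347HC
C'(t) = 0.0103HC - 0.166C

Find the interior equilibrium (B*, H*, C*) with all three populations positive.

B* ≈ 252, H* ≈ 16.1, C* ≈ 8.92

From dC/dt = 0: 0.0103H* = 0.166, so H* = 16.1.
From dB/dt = 0: 0.828(1 - B*/620) = 0.0305·16.1, giving B* = 620·(1 - 0.594) = 252.
From dH/dt = 0: 0.00259·252 - 0.343 = 0.0347C*, so C* = 0.309/0.0347 = 8.92.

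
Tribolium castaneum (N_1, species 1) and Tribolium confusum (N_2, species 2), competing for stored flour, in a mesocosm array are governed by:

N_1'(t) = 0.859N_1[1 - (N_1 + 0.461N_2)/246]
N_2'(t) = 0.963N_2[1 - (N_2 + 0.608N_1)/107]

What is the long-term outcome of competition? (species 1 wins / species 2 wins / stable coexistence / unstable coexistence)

species 1 excludes species 2

Compare the nullcline intercepts: K1/α12 = 246/0.461 = 534 > K2 = 107; K2/α21 = 107/0.608 = 176 < K1 = 246.
Since the inequalities point opposite ways, species 1 can invade but species 2 cannot.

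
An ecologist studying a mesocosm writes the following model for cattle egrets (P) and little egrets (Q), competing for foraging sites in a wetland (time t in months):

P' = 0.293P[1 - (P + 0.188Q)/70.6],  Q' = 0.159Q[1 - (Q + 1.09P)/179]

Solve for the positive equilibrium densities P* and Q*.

Setting both brackets to zero gives the nullclines P + 0.188Q = 70.6 and 1.09P + Q = 179.
Substituting Q = 179 - 1.09P into the first: P(1 - 0.188·1.09) = 70.6 - 0.188·179.
So P* = 36.9/0.795 = 46.5, and then Q* = 179 - 1.09·46.5 = 128.

P* ≈ 46.5, Q* ≈ 128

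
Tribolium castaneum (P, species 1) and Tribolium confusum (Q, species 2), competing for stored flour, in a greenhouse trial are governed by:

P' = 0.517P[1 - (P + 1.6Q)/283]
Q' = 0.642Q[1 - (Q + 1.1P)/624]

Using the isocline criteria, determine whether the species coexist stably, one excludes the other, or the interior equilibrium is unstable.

species 2 excludes species 1

Compare the nullcline intercepts: K1/α12 = 283/1.6 = 177 < K2 = 624; K2/α21 = 624/1.1 = 567 > K1 = 283.
Since the inequalities point opposite ways, species 2 can invade but species 1 cannot.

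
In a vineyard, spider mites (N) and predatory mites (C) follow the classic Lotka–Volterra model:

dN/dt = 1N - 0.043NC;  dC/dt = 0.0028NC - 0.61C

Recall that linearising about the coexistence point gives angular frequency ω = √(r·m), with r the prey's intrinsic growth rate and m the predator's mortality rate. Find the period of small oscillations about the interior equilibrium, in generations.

T ≈ 8.04 generations

Here r = 1 and m = 0.61, so r·m = 0.61.
ω = √0.61 = 0.781 per generation, hence T = 2π/ω ≈ 8.04 generations.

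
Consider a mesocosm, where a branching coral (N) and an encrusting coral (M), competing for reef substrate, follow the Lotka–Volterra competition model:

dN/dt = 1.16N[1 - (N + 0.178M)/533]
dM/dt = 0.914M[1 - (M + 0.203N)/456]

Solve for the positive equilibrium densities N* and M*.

N* ≈ 469, M* ≈ 361

Setting both brackets to zero gives the nullclines N + 0.178M = 533 and 0.203N + M = 456.
Substituting M = 456 - 0.203N into the first: N(1 - 0.178·0.203) = 533 - 0.178·456.
So N* = 452/0.964 = 469, and then M* = 456 - 0.203·469 = 361.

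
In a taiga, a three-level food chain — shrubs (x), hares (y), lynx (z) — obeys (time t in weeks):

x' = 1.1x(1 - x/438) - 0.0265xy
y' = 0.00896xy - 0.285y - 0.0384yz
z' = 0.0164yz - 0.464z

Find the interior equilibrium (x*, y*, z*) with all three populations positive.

x* ≈ 139, y* ≈ 28.3, z* ≈ 25.1

From dz/dt = 0: 0.0164y* = 0.464, so y* = 28.3.
From dx/dt = 0: 1.1(1 - x*/438) = 0.0265·28.3, giving x* = 438·(1 - 0.682) = 139.
From dy/dt = 0: 0.00896·139 - 0.285 = 0.0384z*, so z* = 0.965/0.0384 = 25.1.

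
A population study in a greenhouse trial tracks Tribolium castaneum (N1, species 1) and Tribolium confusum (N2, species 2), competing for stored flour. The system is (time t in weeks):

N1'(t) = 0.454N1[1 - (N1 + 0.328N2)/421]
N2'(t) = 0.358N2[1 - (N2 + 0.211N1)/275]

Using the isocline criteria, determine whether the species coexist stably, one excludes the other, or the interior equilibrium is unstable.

stable coexistence

Compare the nullcline intercepts: K1/α12 = 421/0.328 = 1280 > K2 = 275; K2/α21 = 275/0.211 = 1300 > K1 = 421.
Since both inequalities hold, each species can invade when rare, so the interior equilibrium is stable.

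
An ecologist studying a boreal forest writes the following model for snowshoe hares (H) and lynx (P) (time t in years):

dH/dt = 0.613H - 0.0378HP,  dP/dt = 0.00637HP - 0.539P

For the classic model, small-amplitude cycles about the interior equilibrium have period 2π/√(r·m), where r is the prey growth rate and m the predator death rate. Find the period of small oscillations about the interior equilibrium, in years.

T ≈ 10.9 years

Here r = 0.613 and m = 0.539, so r·m = 0.33.
ω = √0.33 = 0.575 per year, hence T = 2π/ω ≈ 10.9 years.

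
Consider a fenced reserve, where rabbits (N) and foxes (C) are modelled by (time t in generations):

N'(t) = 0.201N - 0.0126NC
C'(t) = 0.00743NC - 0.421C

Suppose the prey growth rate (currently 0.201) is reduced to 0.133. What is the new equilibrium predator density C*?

At the interior fixed point, setting dN/dt = 0 with N > 0 fixes C* = (prey growth rate)/(NC coefficient) — independent of the other coefficients.
With the change, C* = 0.133/0.0126 = 10.6; it falls from 16.

C* ≈ 10.6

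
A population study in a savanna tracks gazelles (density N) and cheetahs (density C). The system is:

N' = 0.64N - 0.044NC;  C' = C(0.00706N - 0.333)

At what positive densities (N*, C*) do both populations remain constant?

Set dC/dt = 0 with C > 0: 0.00706N - 0.333 = 0, so N* = 0.333/0.00706 = 47.2.
Set dN/dt = 0 with N > 0: 0.64 - 0.044C = 0, so C* = 0.64/0.044 = 14.5.

N* ≈ 47.2, C* ≈ 14.5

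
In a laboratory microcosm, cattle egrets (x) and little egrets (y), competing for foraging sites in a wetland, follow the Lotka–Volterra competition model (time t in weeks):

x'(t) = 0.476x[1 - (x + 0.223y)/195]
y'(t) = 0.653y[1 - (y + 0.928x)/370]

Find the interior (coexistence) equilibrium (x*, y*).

x* ≈ 142, y* ≈ 238

Setting both brackets to zero gives the nullclines x + 0.223y = 195 and 0.928x + y = 370.
Substituting y = 370 - 0.928x into the first: x(1 - 0.223·0.928) = 195 - 0.223·370.
So x* = 112/0.793 = 142, and then y* = 370 - 0.928·142 = 238.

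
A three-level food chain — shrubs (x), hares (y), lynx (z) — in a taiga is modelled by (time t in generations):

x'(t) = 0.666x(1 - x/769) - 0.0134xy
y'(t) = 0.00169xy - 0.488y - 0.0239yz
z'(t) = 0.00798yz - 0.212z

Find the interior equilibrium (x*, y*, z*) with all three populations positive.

x* ≈ 358, y* ≈ 26.6, z* ≈ 4.89

From dz/dt = 0: 0.00798y* = 0.212, so y* = 26.6.
From dx/dt = 0: 0.666(1 - x*/769) = 0.0134·26.6, giving x* = 769·(1 - 0.535) = 358.
From dy/dt = 0: 0.00169·358 - 0.488 = 0.0239z*, so z* = 0.117/0.0239 = 4.89.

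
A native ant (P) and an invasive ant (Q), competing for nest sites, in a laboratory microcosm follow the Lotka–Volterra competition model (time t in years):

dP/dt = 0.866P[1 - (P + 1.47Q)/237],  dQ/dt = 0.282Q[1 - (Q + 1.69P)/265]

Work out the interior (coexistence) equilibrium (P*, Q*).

Setting both brackets to zero gives the nullclines P + 1.47Q = 237 and 1.69P + Q = 265.
Substituting Q = 265 - 1.69P into the first: P(1 - 1.47·1.69) = 237 - 1.47·265.
So P* = -153/-1.48 = 103, and then Q* = 265 - 1.69·103 = 91.3.

P* ≈ 103, Q* ≈ 91.3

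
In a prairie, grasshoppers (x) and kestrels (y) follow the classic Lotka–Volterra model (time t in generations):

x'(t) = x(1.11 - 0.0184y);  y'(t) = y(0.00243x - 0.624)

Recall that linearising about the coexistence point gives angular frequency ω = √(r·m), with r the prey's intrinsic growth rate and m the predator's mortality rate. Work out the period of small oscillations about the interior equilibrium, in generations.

Here r = 1.11 and m = 0.624, so r·m = 0.693.
ω = √0.693 = 0.832 per generation, hence T = 2π/ω ≈ 7.55 generations.

T ≈ 7.55 generations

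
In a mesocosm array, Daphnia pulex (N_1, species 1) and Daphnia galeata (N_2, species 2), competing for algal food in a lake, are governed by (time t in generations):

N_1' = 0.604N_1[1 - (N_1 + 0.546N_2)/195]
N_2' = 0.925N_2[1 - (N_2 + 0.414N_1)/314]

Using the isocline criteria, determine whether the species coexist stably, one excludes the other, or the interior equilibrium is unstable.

stable coexistence

Compare the nullcline intercepts: K1/α12 = 195/0.546 = 357 > K2 = 314; K2/α21 = 314/0.414 = 758 > K1 = 195.
Since both inequalities hold, each species can invade when rare, so the interior equilibrium is stable.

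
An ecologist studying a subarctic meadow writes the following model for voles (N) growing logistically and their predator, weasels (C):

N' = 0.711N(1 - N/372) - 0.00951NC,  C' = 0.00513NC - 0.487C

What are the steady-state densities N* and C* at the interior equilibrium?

N* ≈ 94.9, C* ≈ 55.7

From dC/dt = 0 with C > 0: 0.00513N* = 0.487, so N* = 94.9.
Substitute into dN/dt = 0: 0.711(1 - 94.9/372) = 0.00951C*.
The bracket is 0.745, giving C* = 0.53/0.00951 = 55.7.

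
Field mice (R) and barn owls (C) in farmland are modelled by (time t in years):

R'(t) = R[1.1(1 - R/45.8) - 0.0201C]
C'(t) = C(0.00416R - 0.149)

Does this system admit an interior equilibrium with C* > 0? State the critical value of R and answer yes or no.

The predator equation gives dC/dt > 0 only when R > 0.149/0.00416 = 35.8.
Without the predator, R → K = 45.8. Since 45.8 > 35.8, the predator can invade and persist.

Threshold R = 35.8; K > 35.8, so yes, the predator persists.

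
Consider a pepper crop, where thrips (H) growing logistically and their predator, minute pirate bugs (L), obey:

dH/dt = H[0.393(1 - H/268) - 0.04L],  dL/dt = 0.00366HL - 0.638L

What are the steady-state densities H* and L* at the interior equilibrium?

H* ≈ 174, L* ≈ 3.43

From dL/dt = 0 with L > 0: 0.00366H* = 0.638, so H* = 174.
Substitute into dH/dt = 0: 0.393(1 - 174/268) = 0.04L*.
The bracket is 0.35, giving L* = 0.137/0.04 = 3.43.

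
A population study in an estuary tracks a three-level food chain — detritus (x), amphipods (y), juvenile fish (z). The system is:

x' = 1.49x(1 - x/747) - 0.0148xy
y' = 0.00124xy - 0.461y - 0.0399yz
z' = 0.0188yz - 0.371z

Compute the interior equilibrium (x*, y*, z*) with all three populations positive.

x* ≈ 601, y* ≈ 19.7, z* ≈ 7.11

From dz/dt = 0: 0.0188y* = 0.371, so y* = 19.7.
From dx/dt = 0: 1.49(1 - x*/747) = 0.0148·19.7, giving x* = 747·(1 - 0.196) = 601.
From dy/dt = 0: 0.00124·601 - 0.461 = 0.0399z*, so z* = 0.284/0.0399 = 7.11.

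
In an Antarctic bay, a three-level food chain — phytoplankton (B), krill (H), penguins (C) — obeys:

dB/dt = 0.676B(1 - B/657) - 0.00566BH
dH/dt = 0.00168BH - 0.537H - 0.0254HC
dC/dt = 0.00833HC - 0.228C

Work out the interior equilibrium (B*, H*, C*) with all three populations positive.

From dC/dt = 0: 0.00833H* = 0.228, so H* = 27.4.
From dB/dt = 0: 0.676(1 - B*/657) = 0.00566·27.4, giving B* = 657·(1 - 0.229) = 506.
From dH/dt = 0: 0.00168·506 - 0.537 = 0.0254C*, so C* = 0.314/0.0254 = 12.4.

B* ≈ 506, H* ≈ 27.4, C* ≈ 12.4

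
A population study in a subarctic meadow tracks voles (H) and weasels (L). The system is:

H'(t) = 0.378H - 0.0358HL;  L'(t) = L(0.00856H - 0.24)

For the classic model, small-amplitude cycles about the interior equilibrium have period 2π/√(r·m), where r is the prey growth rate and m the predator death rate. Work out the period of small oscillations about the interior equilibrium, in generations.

T ≈ 20.9 generations

Here r = 0.378 and m = 0.24, so r·m = 0.0907.
ω = √0.0907 = 0.301 per generation, hence T = 2π/ω ≈ 20.9 generations.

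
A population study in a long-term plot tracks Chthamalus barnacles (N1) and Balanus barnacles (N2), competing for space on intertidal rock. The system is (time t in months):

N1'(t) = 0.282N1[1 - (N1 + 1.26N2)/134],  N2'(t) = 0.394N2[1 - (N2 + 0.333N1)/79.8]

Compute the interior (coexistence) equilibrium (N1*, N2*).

N1* ≈ 57.6, N2* ≈ 60.6

Setting both brackets to zero gives the nullclines N1 + 1.26N2 = 134 and 0.333N1 + N2 = 79.8.
Substituting N2 = 79.8 - 0.333N1 into the first: N1(1 - 1.26·0.333) = 134 - 1.26·79.8.
So N1* = 33.5/0.58 = 57.6, and then N2* = 79.8 - 0.333·57.6 = 60.6.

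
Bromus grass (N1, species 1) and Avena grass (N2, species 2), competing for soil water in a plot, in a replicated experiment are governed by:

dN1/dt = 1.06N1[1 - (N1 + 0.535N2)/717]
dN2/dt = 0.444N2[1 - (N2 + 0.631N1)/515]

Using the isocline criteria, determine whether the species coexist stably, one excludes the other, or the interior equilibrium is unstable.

Compare the nullcline intercepts: K1/α12 = 717/0.535 = 1340 > K2 = 515; K2/α21 = 515/0.631 = 816 > K1 = 717.
Since both inequalities hold, each species can invade when rare, so the interior equilibrium is stable.

stable coexistence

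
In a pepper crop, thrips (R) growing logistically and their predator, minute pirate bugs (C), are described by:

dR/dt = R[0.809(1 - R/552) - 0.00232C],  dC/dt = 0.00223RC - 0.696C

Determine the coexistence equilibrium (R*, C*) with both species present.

From dC/dt = 0 with C > 0: 0.00223R* = 0.696, so R* = 312.
Substitute into dR/dt = 0: 0.809(1 - 312/552) = 0.00232C*.
The bracket is 0.435, giving C* = 0.352/0.00232 = 152.

R* ≈ 312, C* ≈ 152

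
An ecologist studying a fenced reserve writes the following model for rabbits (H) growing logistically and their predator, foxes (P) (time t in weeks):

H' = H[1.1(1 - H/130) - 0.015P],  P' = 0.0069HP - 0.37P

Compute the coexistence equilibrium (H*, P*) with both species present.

From dP/dt = 0 with P > 0: 0.0069H* = 0.37, so H* = 53.6.
Substitute into dH/dt = 0: 1.1(1 - 53.6/130) = 0.015P*.
The bracket is 0.588, giving P* = 0.646/0.015 = 43.1.

H* ≈ 53.6, P* ≈ 43.1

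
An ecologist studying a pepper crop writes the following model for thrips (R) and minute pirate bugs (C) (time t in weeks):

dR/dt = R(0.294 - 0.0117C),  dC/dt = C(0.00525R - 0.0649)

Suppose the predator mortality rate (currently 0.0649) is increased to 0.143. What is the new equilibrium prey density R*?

R* ≈ 27.2

At the interior fixed point, setting dC/dt = 0 with C > 0 fixes R* = (predator death rate)/(RC coefficient) — independent of the other coefficients.
With the change, R* = 0.143/0.00525 = 27.2; it rises from 12.4.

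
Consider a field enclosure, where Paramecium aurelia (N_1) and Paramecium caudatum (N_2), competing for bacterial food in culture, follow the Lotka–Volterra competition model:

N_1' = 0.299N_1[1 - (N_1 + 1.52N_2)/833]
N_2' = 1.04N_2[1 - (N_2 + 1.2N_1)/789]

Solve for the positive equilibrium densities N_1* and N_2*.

N_1* ≈ 445, N_2* ≈ 256

Setting both brackets to zero gives the nullclines N_1 + 1.52N_2 = 833 and 1.2N_1 + N_2 = 789.
Substituting N_2 = 789 - 1.2N_1 into the first: N_1(1 - 1.52·1.2) = 833 - 1.52·789.
So N_1* = -366/-0.824 = 445, and then N_2* = 789 - 1.2·445 = 256.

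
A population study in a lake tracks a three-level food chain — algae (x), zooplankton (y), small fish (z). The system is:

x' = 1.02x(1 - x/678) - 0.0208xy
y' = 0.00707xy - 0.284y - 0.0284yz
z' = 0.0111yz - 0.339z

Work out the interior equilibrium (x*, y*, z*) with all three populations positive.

x* ≈ 256, y* ≈ 30.5, z* ≈ 53.7

From dz/dt = 0: 0.0111y* = 0.339, so y* = 30.5.
From dx/dt = 0: 1.02(1 - x*/678) = 0.0208·30.5, giving x* = 678·(1 - 0.623) = 256.
From dy/dt = 0: 0.00707·256 - 0.284 = 0.0284z*, so z* = 1.52/0.0284 = 53.7.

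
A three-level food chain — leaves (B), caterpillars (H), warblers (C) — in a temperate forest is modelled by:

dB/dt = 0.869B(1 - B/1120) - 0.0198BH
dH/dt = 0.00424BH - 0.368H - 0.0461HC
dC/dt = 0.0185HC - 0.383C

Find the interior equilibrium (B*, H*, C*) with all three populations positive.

B* ≈ 592, H* ≈ 20.7, C* ≈ 46.4

From dC/dt = 0: 0.0185H* = 0.383, so H* = 20.7.
From dB/dt = 0: 0.869(1 - B*/1120) = 0.0198·20.7, giving B* = 1120·(1 - 0.472) = 592.
From dH/dt = 0: 0.00424·592 - 0.368 = 0.0461C*, so C* = 2.14/0.0461 = 46.4.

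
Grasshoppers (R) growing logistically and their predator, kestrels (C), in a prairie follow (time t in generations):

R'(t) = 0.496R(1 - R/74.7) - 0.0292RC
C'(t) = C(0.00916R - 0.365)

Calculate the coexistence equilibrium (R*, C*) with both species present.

R* ≈ 39.8, C* ≈ 7.93

From dC/dt = 0 with C > 0: 0.00916R* = 0.365, so R* = 39.8.
Substitute into dR/dt = 0: 0.496(1 - 39.8/74.7) = 0.0292C*.
The bracket is 0.467, giving C* = 0.231/0.0292 = 7.93.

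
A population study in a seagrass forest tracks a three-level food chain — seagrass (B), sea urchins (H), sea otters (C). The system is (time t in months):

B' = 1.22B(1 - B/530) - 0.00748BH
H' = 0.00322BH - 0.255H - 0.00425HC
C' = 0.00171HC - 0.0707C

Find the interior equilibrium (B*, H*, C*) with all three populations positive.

B* ≈ 396, H* ≈ 41.3, C* ≈ 240

From dC/dt = 0: 0.00171H* = 0.0707, so H* = 41.3.
From dB/dt = 0: 1.22(1 - B*/530) = 0.00748·41.3, giving B* = 530·(1 - 0.253) = 396.
From dH/dt = 0: 0.00322·396 - 0.255 = 0.00425C*, so C* = 1.02/0.00425 = 240.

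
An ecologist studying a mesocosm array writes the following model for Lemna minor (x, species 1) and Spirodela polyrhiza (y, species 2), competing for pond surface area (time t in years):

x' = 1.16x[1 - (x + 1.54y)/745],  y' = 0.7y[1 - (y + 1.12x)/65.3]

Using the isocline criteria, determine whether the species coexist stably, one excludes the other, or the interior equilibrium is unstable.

species 1 excludes species 2

Compare the nullcline intercepts: K1/α12 = 745/1.54 = 484 > K2 = 65.3; K2/α21 = 65.3/1.12 = 58.3 < K1 = 745.
Since the inequalities point opposite ways, species 1 can invade but species 2 cannot.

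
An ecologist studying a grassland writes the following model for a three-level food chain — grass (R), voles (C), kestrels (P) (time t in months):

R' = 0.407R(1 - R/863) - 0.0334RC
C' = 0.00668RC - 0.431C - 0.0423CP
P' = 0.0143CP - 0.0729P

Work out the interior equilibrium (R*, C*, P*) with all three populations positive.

From dP/dt = 0: 0.0143C* = 0.0729, so C* = 5.1.
From dR/dt = 0: 0.407(1 - R*/863) = 0.0334·5.1, giving R* = 863·(1 - 0.418) = 502.
From dC/dt = 0: 0.00668·502 - 0.431 = 0.0423P*, so P* = 2.92/0.0423 = 69.1.

R* ≈ 502, C* ≈ 5.1, P* ≈ 69.1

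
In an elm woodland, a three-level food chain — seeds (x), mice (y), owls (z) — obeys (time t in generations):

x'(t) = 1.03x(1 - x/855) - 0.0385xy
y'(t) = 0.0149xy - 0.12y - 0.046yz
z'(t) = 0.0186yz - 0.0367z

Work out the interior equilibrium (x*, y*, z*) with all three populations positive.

x* ≈ 792, y* ≈ 1.97, z* ≈ 254

From dz/dt = 0: 0.0186y* = 0.0367, so y* = 1.97.
From dx/dt = 0: 1.03(1 - x*/855) = 0.0385·1.97, giving x* = 855·(1 - 0.0738) = 792.
From dy/dt = 0: 0.0149·792 - 0.12 = 0.046z*, so z* = 11.7/0.046 = 254.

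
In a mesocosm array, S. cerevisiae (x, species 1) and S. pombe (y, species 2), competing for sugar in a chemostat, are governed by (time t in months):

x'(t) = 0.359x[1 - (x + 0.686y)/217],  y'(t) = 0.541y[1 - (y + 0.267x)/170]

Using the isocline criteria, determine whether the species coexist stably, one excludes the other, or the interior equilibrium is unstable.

Compare the nullcline intercepts: K1/α12 = 217/0.686 = 316 > K2 = 170; K2/α21 = 170/0.267 = 637 > K1 = 217.
Since both inequalities hold, each species can invade when rare, so the interior equilibrium is stable.

stable coexistence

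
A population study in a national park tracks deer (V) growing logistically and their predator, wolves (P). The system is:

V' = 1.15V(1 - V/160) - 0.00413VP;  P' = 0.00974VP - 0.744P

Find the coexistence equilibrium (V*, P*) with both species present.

V* ≈ 76.4, P* ≈ 146

From dP/dt = 0 with P > 0: 0.00974V* = 0.744, so V* = 76.4.
Substitute into dV/dt = 0: 1.15(1 - 76.4/160) = 0.00413P*.
The bracket is 0.523, giving P* = 0.601/0.00413 = 146.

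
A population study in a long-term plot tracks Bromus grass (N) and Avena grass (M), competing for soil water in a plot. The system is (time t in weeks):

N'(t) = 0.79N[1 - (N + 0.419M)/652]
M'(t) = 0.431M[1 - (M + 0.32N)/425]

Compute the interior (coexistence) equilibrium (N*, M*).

N* ≈ 547, M* ≈ 250

Setting both brackets to zero gives the nullclines N + 0.419M = 652 and 0.32N + M = 425.
Substituting M = 425 - 0.32N into the first: N(1 - 0.419·0.32) = 652 - 0.419·425.
So N* = 474/0.866 = 547, and then M* = 425 - 0.32·547 = 250.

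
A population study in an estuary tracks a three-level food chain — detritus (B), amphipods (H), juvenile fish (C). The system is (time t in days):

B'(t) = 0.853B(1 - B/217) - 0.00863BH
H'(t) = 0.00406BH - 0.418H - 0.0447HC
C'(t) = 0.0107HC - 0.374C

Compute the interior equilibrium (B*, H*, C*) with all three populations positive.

From dC/dt = 0: 0.0107H* = 0.374, so H* = 35.
From dB/dt = 0: 0.853(1 - B*/217) = 0.00863·35, giving B* = 217·(1 - 0.354) = 140.
From dH/dt = 0: 0.00406·140 - 0.418 = 0.0447C*, so C* = 0.151/0.0447 = 3.39.

B* ≈ 140, H* ≈ 35, C* ≈ 3.39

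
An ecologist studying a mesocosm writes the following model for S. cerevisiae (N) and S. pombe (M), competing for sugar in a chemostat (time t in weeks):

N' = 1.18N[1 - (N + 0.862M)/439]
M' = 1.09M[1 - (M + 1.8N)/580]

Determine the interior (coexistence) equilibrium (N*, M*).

N* ≈ 111, M* ≈ 381

Setting both brackets to zero gives the nullclines N + 0.862M = 439 and 1.8N + M = 580.
Substituting M = 580 - 1.8N into the first: N(1 - 0.862·1.8) = 439 - 0.862·580.
So N* = -61/-0.552 = 111, and then M* = 580 - 1.8·111 = 381.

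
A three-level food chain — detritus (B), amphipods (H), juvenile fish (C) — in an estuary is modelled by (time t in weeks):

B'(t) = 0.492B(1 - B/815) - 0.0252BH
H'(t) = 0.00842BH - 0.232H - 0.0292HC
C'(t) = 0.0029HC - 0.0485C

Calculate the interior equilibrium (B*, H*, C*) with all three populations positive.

From dC/dt = 0: 0.0029H* = 0.0485, so H* = 16.7.
From dB/dt = 0: 0.492(1 - B*/815) = 0.0252·16.7, giving B* = 815·(1 - 0.857) = 117.
From dH/dt = 0: 0.00842·117 - 0.232 = 0.0292C*, so C* = 0.752/0.0292 = 25.8.

B* ≈ 117, H* ≈ 16.7, C* ≈ 25.8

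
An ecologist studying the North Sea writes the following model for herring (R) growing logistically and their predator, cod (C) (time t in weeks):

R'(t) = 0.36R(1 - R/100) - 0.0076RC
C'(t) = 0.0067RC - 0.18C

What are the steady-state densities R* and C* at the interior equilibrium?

R* ≈ 26.9, C* ≈ 34.6

From dC/dt = 0 with C > 0: 0.0067R* = 0.18, so R* = 26.9.
Substitute into dR/dt = 0: 0.36(1 - 26.9/100) = 0.0076C*.
The bracket is 0.731, giving C* = 0.263/0.0076 = 34.6.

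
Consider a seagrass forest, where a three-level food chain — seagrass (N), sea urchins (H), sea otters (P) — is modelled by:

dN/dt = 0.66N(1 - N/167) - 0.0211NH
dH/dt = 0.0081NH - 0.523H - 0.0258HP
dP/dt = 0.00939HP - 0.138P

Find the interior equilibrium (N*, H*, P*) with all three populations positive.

N* ≈ 88.5, H* ≈ 14.7, P* ≈ 7.52

From dP/dt = 0: 0.00939H* = 0.138, so H* = 14.7.
From dN/dt = 0: 0.66(1 - N*/167) = 0.0211·14.7, giving N* = 167·(1 - 0.47) = 88.5.
From dH/dt = 0: 0.0081·88.5 - 0.523 = 0.0258P*, so P* = 0.194/0.0258 = 7.52.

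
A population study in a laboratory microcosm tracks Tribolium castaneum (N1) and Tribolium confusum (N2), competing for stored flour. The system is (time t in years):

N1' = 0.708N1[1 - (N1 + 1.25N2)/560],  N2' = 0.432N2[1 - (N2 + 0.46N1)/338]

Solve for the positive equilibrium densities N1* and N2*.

N1* ≈ 324, N2* ≈ 189

Setting both brackets to zero gives the nullclines N1 + 1.25N2 = 560 and 0.46N1 + N2 = 338.
Substituting N2 = 338 - 0.46N1 into the first: N1(1 - 1.25·0.46) = 560 - 1.25·338.
So N1* = 138/0.425 = 324, and then N2* = 338 - 0.46·324 = 189.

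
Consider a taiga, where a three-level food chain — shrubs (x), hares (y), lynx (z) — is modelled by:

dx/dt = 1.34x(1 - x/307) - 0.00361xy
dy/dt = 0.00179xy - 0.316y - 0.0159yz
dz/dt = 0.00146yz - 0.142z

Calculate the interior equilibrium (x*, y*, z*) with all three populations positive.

From dz/dt = 0: 0.00146y* = 0.142, so y* = 97.3.
From dx/dt = 0: 1.34(1 - x*/307) = 0.00361·97.3, giving x* = 307·(1 - 0.262) = 227.
From dy/dt = 0: 0.00179·227 - 0.316 = 0.0159z*, so z* = 0.0895/0.0159 = 5.63.

x* ≈ 227, y* ≈ 97.3, z* ≈ 5.63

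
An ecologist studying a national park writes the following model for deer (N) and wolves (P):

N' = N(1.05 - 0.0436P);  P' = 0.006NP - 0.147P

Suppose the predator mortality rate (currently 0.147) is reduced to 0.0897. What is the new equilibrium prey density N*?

N* ≈ 14.9

At the interior fixed point, setting dP/dt = 0 with P > 0 fixes N* = (predator death rate)/(NP coefficient) — independent of the other coefficients.
With the change, N* = 0.0897/0.006 = 14.9; it falls from 24.5.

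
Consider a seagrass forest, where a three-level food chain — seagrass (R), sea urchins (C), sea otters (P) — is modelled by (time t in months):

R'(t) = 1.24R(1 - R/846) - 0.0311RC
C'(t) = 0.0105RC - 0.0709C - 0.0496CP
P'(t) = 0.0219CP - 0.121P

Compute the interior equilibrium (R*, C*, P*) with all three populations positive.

R* ≈ 729, C* ≈ 5.53, P* ≈ 153

From dP/dt = 0: 0.0219C* = 0.121, so C* = 5.53.
From dR/dt = 0: 1.24(1 - R*/846) = 0.0311·5.53, giving R* = 846·(1 - 0.139) = 729.
From dC/dt = 0: 0.0105·729 - 0.0709 = 0.0496P*, so P* = 7.58/0.0496 = 153.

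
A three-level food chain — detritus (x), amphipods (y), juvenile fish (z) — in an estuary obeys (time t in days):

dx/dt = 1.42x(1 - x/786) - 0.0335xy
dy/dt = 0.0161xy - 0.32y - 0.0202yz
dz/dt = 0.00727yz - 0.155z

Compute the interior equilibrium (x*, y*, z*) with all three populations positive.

x* ≈ 391, y* ≈ 21.3, z* ≈ 296

From dz/dt = 0: 0.00727y* = 0.155, so y* = 21.3.
From dx/dt = 0: 1.42(1 - x*/786) = 0.0335·21.3, giving x* = 786·(1 - 0.503) = 391.
From dy/dt = 0: 0.0161·391 - 0.32 = 0.0202z*, so z* = 5.97/0.0202 = 296.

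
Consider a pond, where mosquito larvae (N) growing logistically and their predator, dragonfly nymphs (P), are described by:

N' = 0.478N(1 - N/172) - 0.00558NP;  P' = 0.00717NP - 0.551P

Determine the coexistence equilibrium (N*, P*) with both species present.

N* ≈ 76.8, P* ≈ 47.4

From dP/dt = 0 with P > 0: 0.00717N* = 0.551, so N* = 76.8.
Substitute into dN/dt = 0: 0.478(1 - 76.8/172) = 0.00558P*.
The bracket is 0.553, giving P* = 0.264/0.00558 = 47.4.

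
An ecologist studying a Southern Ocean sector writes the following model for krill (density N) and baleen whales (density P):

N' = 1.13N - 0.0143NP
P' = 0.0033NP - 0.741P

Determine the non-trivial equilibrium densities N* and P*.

N* ≈ 225, P* ≈ 79

Set dP/dt = 0 with P > 0: 0.0033N - 0.741 = 0, so N* = 0.741/0.0033 = 225.
Set dN/dt = 0 with N > 0: 1.13 - 0.0143P = 0, so P* = 1.13/0.0143 = 79.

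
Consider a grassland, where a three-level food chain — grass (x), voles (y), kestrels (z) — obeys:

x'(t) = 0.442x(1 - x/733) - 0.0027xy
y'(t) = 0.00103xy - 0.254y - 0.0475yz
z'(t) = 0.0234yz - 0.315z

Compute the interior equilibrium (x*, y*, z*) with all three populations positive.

From dz/dt = 0: 0.0234y* = 0.315, so y* = 13.5.
From dx/dt = 0: 0.442(1 - x*/733) = 0.0027·13.5, giving x* = 733·(1 - 0.0822) = 673.
From dy/dt = 0: 0.00103·673 - 0.254 = 0.0475z*, so z* = 0.439/0.0475 = 9.24.

x* ≈ 673, y* ≈ 13.5, z* ≈ 9.24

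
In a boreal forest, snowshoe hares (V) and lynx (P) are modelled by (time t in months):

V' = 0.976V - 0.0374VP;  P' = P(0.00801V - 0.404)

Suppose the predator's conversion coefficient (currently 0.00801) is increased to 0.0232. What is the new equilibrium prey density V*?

At the interior fixed point, setting dP/dt = 0 with P > 0 fixes V* = (predator death rate)/(VP coefficient) — independent of the other coefficients.
With the change, V* = 0.404/0.0232 = 17.4; it falls from 50.4.

V* ≈ 17.4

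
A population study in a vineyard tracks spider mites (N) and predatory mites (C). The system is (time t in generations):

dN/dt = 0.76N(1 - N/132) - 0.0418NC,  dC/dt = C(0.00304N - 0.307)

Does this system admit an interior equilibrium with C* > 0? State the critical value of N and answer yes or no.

Threshold N = 101; K > 101, so yes, the predator persists.

The predator equation gives dC/dt > 0 only when N > 0.307/0.00304 = 101.
Without the predator, N → K = 132. Since 132 > 101, the predator can invade and persist.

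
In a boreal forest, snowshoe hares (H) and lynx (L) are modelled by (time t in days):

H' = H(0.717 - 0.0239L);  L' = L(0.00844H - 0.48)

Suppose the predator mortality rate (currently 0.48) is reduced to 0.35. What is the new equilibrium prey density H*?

H* ≈ 41.5

At the interior fixed point, setting dL/dt = 0 with L > 0 fixes H* = (predator death rate)/(HL coefficient) — independent of the other coefficients.
With the change, H* = 0.35/0.00844 = 41.5; it falls from 56.9.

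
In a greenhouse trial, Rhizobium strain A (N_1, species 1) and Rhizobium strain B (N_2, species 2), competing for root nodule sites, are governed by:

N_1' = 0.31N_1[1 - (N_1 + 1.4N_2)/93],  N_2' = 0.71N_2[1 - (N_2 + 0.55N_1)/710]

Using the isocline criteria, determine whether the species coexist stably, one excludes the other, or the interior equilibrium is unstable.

species 2 excludes species 1

Compare the nullcline intercepts: K1/α12 = 93/1.4 = 66.4 < K2 = 710; K2/α21 = 710/0.55 = 1290 > K1 = 93.
Since the inequalities point opposite ways, species 2 can invade but species 1 cannot.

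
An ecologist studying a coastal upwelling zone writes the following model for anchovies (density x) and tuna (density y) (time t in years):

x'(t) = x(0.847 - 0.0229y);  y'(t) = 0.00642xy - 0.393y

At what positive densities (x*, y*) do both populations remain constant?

Set dy/dt = 0 with y > 0: 0.00642x - 0.393 = 0, so x* = 0.393/0.00642 = 61.2.
Set dx/dt = 0 with x > 0: 0.847 - 0.0229y = 0, so y* = 0.847/0.0229 = 37.

x* ≈ 61.2, y* ≈ 37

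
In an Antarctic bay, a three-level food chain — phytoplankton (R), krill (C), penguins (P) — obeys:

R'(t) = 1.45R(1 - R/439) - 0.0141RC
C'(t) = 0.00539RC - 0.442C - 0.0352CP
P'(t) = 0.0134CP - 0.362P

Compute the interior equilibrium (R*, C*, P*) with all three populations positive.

From dP/dt = 0: 0.0134C* = 0.362, so C* = 27.
From dR/dt = 0: 1.45(1 - R*/439) = 0.0141·27, giving R* = 439·(1 - 0.263) = 324.
From dC/dt = 0: 0.00539·324 - 0.442 = 0.0352P*, so P* = 1.3/0.0352 = 37.

R* ≈ 324, C* ≈ 27, P* ≈ 37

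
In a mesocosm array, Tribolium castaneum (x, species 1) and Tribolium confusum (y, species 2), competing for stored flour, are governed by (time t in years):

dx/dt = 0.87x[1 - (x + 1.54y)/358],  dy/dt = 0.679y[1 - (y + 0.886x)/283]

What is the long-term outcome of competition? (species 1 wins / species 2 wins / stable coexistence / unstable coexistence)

unstable coexistence (outcome depends on initial conditions)

Compare the nullcline intercepts: K1/α12 = 358/1.54 = 232 < K2 = 283; K2/α21 = 283/0.886 = 319 < K1 = 358.
Since both are reversed, neither can invade when rare; the interior point is a saddle.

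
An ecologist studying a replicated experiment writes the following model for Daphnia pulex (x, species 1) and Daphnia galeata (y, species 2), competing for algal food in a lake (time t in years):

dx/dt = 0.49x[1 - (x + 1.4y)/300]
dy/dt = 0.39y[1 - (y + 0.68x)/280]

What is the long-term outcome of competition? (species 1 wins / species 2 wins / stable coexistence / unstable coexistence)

species 2 excludes species 1

Compare the nullcline intercepts: K1/α12 = 300/1.4 = 214 < K2 = 280; K2/α21 = 280/0.68 = 412 > K1 = 300.
Since the inequalities point opposite ways, species 2 can invade but species 1 cannot.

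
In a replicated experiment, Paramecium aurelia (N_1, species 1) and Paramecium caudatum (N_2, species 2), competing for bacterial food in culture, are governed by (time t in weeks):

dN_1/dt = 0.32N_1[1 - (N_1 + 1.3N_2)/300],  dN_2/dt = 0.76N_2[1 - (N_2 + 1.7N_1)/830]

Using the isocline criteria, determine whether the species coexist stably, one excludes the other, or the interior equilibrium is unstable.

Compare the nullcline intercepts: K1/α12 = 300/1.3 = 231 < K2 = 830; K2/α21 = 830/1.7 = 488 > K1 = 300.
Since the inequalities point opposite ways, species 2 can invade but species 1 cannot.

species 2 excludes species 1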